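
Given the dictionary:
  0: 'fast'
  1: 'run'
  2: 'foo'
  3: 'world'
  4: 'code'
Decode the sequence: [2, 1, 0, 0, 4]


Look up each index in the dictionary:
  2 -> 'foo'
  1 -> 'run'
  0 -> 'fast'
  0 -> 'fast'
  4 -> 'code'

Decoded: "foo run fast fast code"


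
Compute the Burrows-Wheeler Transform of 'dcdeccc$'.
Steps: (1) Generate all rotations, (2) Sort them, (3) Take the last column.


Rotations (sorted):
  0: $dcdeccc -> last char: c
  1: c$dcdecc -> last char: c
  2: cc$dcdec -> last char: c
  3: ccc$dcde -> last char: e
  4: cdeccc$d -> last char: d
  5: dcdeccc$ -> last char: $
  6: deccc$dc -> last char: c
  7: eccc$dcd -> last char: d


BWT = ccced$cd


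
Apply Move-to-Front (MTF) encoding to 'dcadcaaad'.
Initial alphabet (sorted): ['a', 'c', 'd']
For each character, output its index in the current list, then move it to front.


MTF encoding:
'd': index 2 in ['a', 'c', 'd'] -> ['d', 'a', 'c']
'c': index 2 in ['d', 'a', 'c'] -> ['c', 'd', 'a']
'a': index 2 in ['c', 'd', 'a'] -> ['a', 'c', 'd']
'd': index 2 in ['a', 'c', 'd'] -> ['d', 'a', 'c']
'c': index 2 in ['d', 'a', 'c'] -> ['c', 'd', 'a']
'a': index 2 in ['c', 'd', 'a'] -> ['a', 'c', 'd']
'a': index 0 in ['a', 'c', 'd'] -> ['a', 'c', 'd']
'a': index 0 in ['a', 'c', 'd'] -> ['a', 'c', 'd']
'd': index 2 in ['a', 'c', 'd'] -> ['d', 'a', 'c']


Output: [2, 2, 2, 2, 2, 2, 0, 0, 2]


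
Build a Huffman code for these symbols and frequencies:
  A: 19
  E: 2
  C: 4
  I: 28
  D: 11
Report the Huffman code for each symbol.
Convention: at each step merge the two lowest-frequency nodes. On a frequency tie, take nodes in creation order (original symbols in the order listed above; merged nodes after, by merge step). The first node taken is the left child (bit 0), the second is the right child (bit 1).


Huffman tree construction:
Step 1: Merge E(2) + C(4) = 6
Step 2: Merge (E+C)(6) + D(11) = 17
Step 3: Merge ((E+C)+D)(17) + A(19) = 36
Step 4: Merge I(28) + (((E+C)+D)+A)(36) = 64
Read each symbol's code off the tree from the root (left child = 0, right child = 1).

Codes:
  A: 11 (length 2)
  E: 1000 (length 4)
  C: 1001 (length 4)
  I: 0 (length 1)
  D: 101 (length 3)
Average code length: 123/64 = 1.9219 bits/symbol


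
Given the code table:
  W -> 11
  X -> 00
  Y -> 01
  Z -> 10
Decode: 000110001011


Decoding:
00 -> X
01 -> Y
10 -> Z
00 -> X
10 -> Z
11 -> W


Result: XYZXZW


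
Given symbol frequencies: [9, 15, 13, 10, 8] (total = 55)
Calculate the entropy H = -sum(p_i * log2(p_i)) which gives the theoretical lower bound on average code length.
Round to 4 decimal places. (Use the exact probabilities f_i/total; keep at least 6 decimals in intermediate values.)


Per-symbol terms -p_i * log2(p_i) with p_i = f_i/55:
  p = 9/55 = 0.163636: log2(p) = -2.611435, -p*log2(p) = 0.427326
  p = 15/55 = 0.272727: log2(p) = -1.874469, -p*log2(p) = 0.511219
  p = 13/55 = 0.236364: log2(p) = -2.080920, -p*log2(p) = 0.491854
  p = 10/55 = 0.181818: log2(p) = -2.459432, -p*log2(p) = 0.447169
  p = 8/55 = 0.145455: log2(p) = -2.781360, -p*log2(p) = 0.404561
H = 0.427326 + 0.511219 + 0.491854 + 0.447169 + 0.404561 = 2.282129

H = 2.2821 bits/symbol


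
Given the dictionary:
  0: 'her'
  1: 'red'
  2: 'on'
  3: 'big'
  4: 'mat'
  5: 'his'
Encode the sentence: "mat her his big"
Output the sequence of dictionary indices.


Look up each word in the dictionary:
  'mat' -> 4
  'her' -> 0
  'his' -> 5
  'big' -> 3

Encoded: [4, 0, 5, 3]


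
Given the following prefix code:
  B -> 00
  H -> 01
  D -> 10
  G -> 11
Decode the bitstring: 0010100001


Decoding step by step:
Bits 00 -> B
Bits 10 -> D
Bits 10 -> D
Bits 00 -> B
Bits 01 -> H


Decoded message: BDDBH


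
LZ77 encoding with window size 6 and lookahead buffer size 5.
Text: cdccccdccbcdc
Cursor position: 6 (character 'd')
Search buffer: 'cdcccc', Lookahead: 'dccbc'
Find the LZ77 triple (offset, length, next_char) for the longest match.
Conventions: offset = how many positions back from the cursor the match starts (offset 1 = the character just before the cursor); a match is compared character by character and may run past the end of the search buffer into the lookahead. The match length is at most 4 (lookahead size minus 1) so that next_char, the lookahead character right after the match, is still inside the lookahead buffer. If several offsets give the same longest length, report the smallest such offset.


Try each offset into the search buffer:
  offset=1 (pos 5, char 'c'): match length 0
  offset=2 (pos 4, char 'c'): match length 0
  offset=3 (pos 3, char 'c'): match length 0
  offset=4 (pos 2, char 'c'): match length 0
  offset=5 (pos 1, char 'd'): match length 3
  offset=6 (pos 0, char 'c'): match length 0
Longest match has length 3 at offset 5.
next_char = character at position 6 + 3 = 9 -> 'b'

Best match: offset=5, length=3 (matching 'dcc' starting at position 1)
LZ77 triple: (5, 3, 'b')


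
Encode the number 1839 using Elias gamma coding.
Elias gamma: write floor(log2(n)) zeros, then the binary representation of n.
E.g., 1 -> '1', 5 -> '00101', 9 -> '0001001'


num_bits = floor(log2(1839)) + 1 = 11
leading_zeros = num_bits - 1 = 10
binary(1839) = 11100101111

Elias gamma(1839) = '0000000000' + '11100101111' = 000000000011100101111 (21 bits)


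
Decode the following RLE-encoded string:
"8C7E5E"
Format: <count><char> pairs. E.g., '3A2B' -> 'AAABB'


Expanding each <count><char> pair:
  8C -> 'CCCCCCCC'
  7E -> 'EEEEEEE'
  5E -> 'EEEEE'

Decoded = CCCCCCCCEEEEEEEEEEEE


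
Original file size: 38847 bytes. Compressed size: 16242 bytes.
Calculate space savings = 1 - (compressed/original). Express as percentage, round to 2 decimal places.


ratio = compressed/original = 16242/38847 = 0.418102
savings = 1 - ratio = 1 - 0.418102 = 0.581898
as a percentage: 0.581898 * 100 = 58.19%

Space savings = 1 - 16242/38847 = 58.19%


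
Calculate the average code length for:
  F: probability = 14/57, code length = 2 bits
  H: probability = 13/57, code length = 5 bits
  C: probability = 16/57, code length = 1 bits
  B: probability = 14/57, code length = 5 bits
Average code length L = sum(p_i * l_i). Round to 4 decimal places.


Weighted contributions p_i * l_i:
  F: (14/57) * 2 = 28/57
  H: (13/57) * 5 = 65/57
  C: (16/57) * 1 = 16/57
  B: (14/57) * 5 = 70/57
Sum = (28 + 65 + 16 + 70)/57 = 179/57

L = 179/57 = 3.1404 bits/symbol


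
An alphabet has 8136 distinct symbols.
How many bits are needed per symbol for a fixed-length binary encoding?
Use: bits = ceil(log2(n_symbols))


log2(8136) = 12.9901
Bracket: 2^12 = 4096 < 8136 <= 2^13 = 8192
So ceil(log2(8136)) = 13

bits = ceil(log2(8136)) = ceil(12.9901) = 13 bits


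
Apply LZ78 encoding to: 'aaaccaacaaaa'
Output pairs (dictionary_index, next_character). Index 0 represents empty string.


LZ78 encoding steps:
Dictionary: {0: ''}
Step 1: w='' (idx 0), next='a' -> output (0, 'a'), add 'a' as idx 1
Step 2: w='a' (idx 1), next='a' -> output (1, 'a'), add 'aa' as idx 2
Step 3: w='' (idx 0), next='c' -> output (0, 'c'), add 'c' as idx 3
Step 4: w='c' (idx 3), next='a' -> output (3, 'a'), add 'ca' as idx 4
Step 5: w='a' (idx 1), next='c' -> output (1, 'c'), add 'ac' as idx 5
Step 6: w='aa' (idx 2), next='a' -> output (2, 'a'), add 'aaa' as idx 6
Step 7: w='a' (idx 1), end of input -> output (1, '')


Encoded: [(0, 'a'), (1, 'a'), (0, 'c'), (3, 'a'), (1, 'c'), (2, 'a'), (1, '')]


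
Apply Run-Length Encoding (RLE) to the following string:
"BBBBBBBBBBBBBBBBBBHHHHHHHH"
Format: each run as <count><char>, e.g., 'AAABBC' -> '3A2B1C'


Scanning runs left to right:
  i=0: run of 'B' x 18 -> '18B'
  i=18: run of 'H' x 8 -> '8H'

RLE = 18B8H


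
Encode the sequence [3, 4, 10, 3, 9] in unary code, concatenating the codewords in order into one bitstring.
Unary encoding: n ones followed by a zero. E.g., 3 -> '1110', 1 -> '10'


Encode each number as n ones followed by a terminating 0:
  3 -> 1110 (4 bits)
  4 -> 11110 (5 bits)
  10 -> 11111111110 (11 bits)
  3 -> 1110 (4 bits)
  9 -> 1111111110 (10 bits)
Total length = 4 + 5 + 11 + 4 + 10 = 34 bits.

Unary([3, 4, 10, 3, 9]) = 1110111101111111111011101111111110 (34 bits)


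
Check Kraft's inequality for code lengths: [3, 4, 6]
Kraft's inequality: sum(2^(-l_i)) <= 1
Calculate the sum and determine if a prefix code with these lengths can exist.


Sum = 2^(-3) + 2^(-4) + 2^(-6)
    = 0.125 + 0.0625 + 0.015625
    = 13/64 = 0.203125
Since 0.203125 <= 1, Kraft's inequality IS satisfied.
A prefix code with these lengths CAN exist.

Kraft sum = 0.203125. Satisfied.


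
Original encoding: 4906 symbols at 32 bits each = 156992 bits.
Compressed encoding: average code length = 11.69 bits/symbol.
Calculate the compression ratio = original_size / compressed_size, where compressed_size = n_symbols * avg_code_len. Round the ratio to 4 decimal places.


original_size = n_symbols * orig_bits = 4906 * 32 = 156992 bits
compressed_size = n_symbols * avg_code_len = 4906 * 11.69 = 57351.14 bits
ratio = original_size / compressed_size = 156992 / 57351.14 = 2.7374

Compression ratio = 2.7374


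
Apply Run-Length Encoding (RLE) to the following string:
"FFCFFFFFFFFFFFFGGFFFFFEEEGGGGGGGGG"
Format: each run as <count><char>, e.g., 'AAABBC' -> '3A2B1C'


Scanning runs left to right:
  i=0: run of 'F' x 2 -> '2F'
  i=2: run of 'C' x 1 -> '1C'
  i=3: run of 'F' x 12 -> '12F'
  i=15: run of 'G' x 2 -> '2G'
  i=17: run of 'F' x 5 -> '5F'
  i=22: run of 'E' x 3 -> '3E'
  i=25: run of 'G' x 9 -> '9G'

RLE = 2F1C12F2G5F3E9G


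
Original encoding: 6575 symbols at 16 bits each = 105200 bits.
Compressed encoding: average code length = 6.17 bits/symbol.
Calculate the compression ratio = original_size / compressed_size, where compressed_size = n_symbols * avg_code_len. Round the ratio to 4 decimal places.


original_size = n_symbols * orig_bits = 6575 * 16 = 105200 bits
compressed_size = n_symbols * avg_code_len = 6575 * 6.17 = 40567.75 bits
ratio = original_size / compressed_size = 105200 / 40567.75 = 2.5932

Compression ratio = 2.5932


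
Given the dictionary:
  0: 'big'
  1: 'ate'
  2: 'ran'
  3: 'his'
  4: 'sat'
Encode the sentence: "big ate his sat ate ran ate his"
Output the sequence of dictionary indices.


Look up each word in the dictionary:
  'big' -> 0
  'ate' -> 1
  'his' -> 3
  'sat' -> 4
  'ate' -> 1
  'ran' -> 2
  'ate' -> 1
  'his' -> 3

Encoded: [0, 1, 3, 4, 1, 2, 1, 3]


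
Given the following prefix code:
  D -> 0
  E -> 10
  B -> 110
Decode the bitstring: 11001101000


Decoding step by step:
Bits 110 -> B
Bits 0 -> D
Bits 110 -> B
Bits 10 -> E
Bits 0 -> D
Bits 0 -> D


Decoded message: BDBEDD


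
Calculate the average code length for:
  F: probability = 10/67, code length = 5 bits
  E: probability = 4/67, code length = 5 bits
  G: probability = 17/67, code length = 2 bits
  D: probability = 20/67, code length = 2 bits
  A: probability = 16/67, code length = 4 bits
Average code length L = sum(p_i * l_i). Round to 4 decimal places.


Weighted contributions p_i * l_i:
  F: (10/67) * 5 = 50/67
  E: (4/67) * 5 = 20/67
  G: (17/67) * 2 = 34/67
  D: (20/67) * 2 = 40/67
  A: (16/67) * 4 = 64/67
Sum = (50 + 20 + 34 + 40 + 64)/67 = 208/67

L = 208/67 = 3.1045 bits/symbol


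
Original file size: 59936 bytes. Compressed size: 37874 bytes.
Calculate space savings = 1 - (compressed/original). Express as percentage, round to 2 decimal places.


ratio = compressed/original = 37874/59936 = 0.631907
savings = 1 - ratio = 1 - 0.631907 = 0.368093
as a percentage: 0.368093 * 100 = 36.81%

Space savings = 1 - 37874/59936 = 36.81%


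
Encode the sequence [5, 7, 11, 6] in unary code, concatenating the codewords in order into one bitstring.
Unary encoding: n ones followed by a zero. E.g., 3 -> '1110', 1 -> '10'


Encode each number as n ones followed by a terminating 0:
  5 -> 111110 (6 bits)
  7 -> 11111110 (8 bits)
  11 -> 111111111110 (12 bits)
  6 -> 1111110 (7 bits)
Total length = 6 + 8 + 12 + 7 = 33 bits.

Unary([5, 7, 11, 6]) = 111110111111101111111111101111110 (33 bits)


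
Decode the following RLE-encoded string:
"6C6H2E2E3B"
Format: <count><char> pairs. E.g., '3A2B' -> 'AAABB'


Expanding each <count><char> pair:
  6C -> 'CCCCCC'
  6H -> 'HHHHHH'
  2E -> 'EE'
  2E -> 'EE'
  3B -> 'BBB'

Decoded = CCCCCCHHHHHHEEEEBBB


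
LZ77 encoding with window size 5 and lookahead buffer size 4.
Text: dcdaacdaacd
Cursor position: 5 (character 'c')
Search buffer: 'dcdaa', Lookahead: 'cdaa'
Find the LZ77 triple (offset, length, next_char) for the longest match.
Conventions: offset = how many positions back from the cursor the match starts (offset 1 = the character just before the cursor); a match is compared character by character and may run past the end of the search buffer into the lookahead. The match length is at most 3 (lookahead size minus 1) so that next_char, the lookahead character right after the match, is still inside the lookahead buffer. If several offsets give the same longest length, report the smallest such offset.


Try each offset into the search buffer:
  offset=1 (pos 4, char 'a'): match length 0
  offset=2 (pos 3, char 'a'): match length 0
  offset=3 (pos 2, char 'd'): match length 0
  offset=4 (pos 1, char 'c'): match length 3
  offset=5 (pos 0, char 'd'): match length 0
Longest match has length 3 at offset 4.
next_char = character at position 5 + 3 = 8 -> 'a'

Best match: offset=4, length=3 (matching 'cda' starting at position 1)
LZ77 triple: (4, 3, 'a')


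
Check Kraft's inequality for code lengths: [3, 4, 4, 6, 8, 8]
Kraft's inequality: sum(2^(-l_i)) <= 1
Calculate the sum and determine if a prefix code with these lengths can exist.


Sum = 2^(-3) + 2^(-4) + 2^(-4) + 2^(-6) + 2^(-8) + 2^(-8)
    = 0.125 + 0.0625 + 0.0625 + 0.015625 + 0.00390625 + 0.00390625
    = 70/256 = 0.2734375
Since 0.2734375 <= 1, Kraft's inequality IS satisfied.
A prefix code with these lengths CAN exist.

Kraft sum = 0.2734375. Satisfied.


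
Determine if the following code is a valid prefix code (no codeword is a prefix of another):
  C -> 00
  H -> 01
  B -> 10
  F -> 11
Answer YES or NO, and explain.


Checking each pair (does one codeword prefix another?):
  C='00' vs H='01': no prefix
  C='00' vs B='10': no prefix
  C='00' vs F='11': no prefix
  H='01' vs C='00': no prefix
  H='01' vs B='10': no prefix
  H='01' vs F='11': no prefix
  B='10' vs C='00': no prefix
  B='10' vs H='01': no prefix
  B='10' vs F='11': no prefix
  F='11' vs C='00': no prefix
  F='11' vs H='01': no prefix
  F='11' vs B='10': no prefix
No violation found over all pairs.

YES -- this is a valid prefix code. No codeword is a prefix of any other codeword.


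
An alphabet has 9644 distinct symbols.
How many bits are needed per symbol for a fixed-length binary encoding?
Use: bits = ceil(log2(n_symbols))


log2(9644) = 13.2354
Bracket: 2^13 = 8192 < 9644 <= 2^14 = 16384
So ceil(log2(9644)) = 14

bits = ceil(log2(9644)) = ceil(13.2354) = 14 bits


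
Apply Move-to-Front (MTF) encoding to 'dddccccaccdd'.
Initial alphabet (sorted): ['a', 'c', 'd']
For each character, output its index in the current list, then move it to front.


MTF encoding:
'd': index 2 in ['a', 'c', 'd'] -> ['d', 'a', 'c']
'd': index 0 in ['d', 'a', 'c'] -> ['d', 'a', 'c']
'd': index 0 in ['d', 'a', 'c'] -> ['d', 'a', 'c']
'c': index 2 in ['d', 'a', 'c'] -> ['c', 'd', 'a']
'c': index 0 in ['c', 'd', 'a'] -> ['c', 'd', 'a']
'c': index 0 in ['c', 'd', 'a'] -> ['c', 'd', 'a']
'c': index 0 in ['c', 'd', 'a'] -> ['c', 'd', 'a']
'a': index 2 in ['c', 'd', 'a'] -> ['a', 'c', 'd']
'c': index 1 in ['a', 'c', 'd'] -> ['c', 'a', 'd']
'c': index 0 in ['c', 'a', 'd'] -> ['c', 'a', 'd']
'd': index 2 in ['c', 'a', 'd'] -> ['d', 'c', 'a']
'd': index 0 in ['d', 'c', 'a'] -> ['d', 'c', 'a']


Output: [2, 0, 0, 2, 0, 0, 0, 2, 1, 0, 2, 0]


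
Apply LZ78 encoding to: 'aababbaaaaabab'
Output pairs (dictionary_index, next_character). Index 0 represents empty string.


LZ78 encoding steps:
Dictionary: {0: ''}
Step 1: w='' (idx 0), next='a' -> output (0, 'a'), add 'a' as idx 1
Step 2: w='a' (idx 1), next='b' -> output (1, 'b'), add 'ab' as idx 2
Step 3: w='ab' (idx 2), next='b' -> output (2, 'b'), add 'abb' as idx 3
Step 4: w='a' (idx 1), next='a' -> output (1, 'a'), add 'aa' as idx 4
Step 5: w='aa' (idx 4), next='a' -> output (4, 'a'), add 'aaa' as idx 5
Step 6: w='' (idx 0), next='b' -> output (0, 'b'), add 'b' as idx 6
Step 7: w='ab' (idx 2), end of input -> output (2, '')


Encoded: [(0, 'a'), (1, 'b'), (2, 'b'), (1, 'a'), (4, 'a'), (0, 'b'), (2, '')]


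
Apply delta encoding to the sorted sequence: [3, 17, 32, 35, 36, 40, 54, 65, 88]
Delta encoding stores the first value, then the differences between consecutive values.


First value: 3
Deltas:
  17 - 3 = 14
  32 - 17 = 15
  35 - 32 = 3
  36 - 35 = 1
  40 - 36 = 4
  54 - 40 = 14
  65 - 54 = 11
  88 - 65 = 23


Delta encoded: [3, 14, 15, 3, 1, 4, 14, 11, 23]


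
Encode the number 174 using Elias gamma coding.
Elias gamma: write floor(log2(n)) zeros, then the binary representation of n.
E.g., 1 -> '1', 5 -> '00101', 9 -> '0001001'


num_bits = floor(log2(174)) + 1 = 8
leading_zeros = num_bits - 1 = 7
binary(174) = 10101110

Elias gamma(174) = '0000000' + '10101110' = 000000010101110 (15 bits)


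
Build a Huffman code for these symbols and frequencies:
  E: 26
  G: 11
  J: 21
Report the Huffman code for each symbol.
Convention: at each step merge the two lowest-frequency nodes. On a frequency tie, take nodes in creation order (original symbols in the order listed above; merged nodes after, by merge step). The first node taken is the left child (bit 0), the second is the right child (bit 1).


Huffman tree construction:
Step 1: Merge G(11) + J(21) = 32
Step 2: Merge E(26) + (G+J)(32) = 58
Read each symbol's code off the tree from the root (left child = 0, right child = 1).

Codes:
  E: 0 (length 1)
  G: 10 (length 2)
  J: 11 (length 2)
Average code length: 90/58 = 1.5517 bits/symbol


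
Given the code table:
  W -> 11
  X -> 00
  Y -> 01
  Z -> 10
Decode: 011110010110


Decoding:
01 -> Y
11 -> W
10 -> Z
01 -> Y
01 -> Y
10 -> Z


Result: YWZYYZ


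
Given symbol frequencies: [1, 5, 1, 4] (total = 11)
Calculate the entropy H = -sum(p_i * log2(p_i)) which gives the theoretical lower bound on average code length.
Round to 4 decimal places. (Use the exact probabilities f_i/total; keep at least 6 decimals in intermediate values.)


Per-symbol terms -p_i * log2(p_i) with p_i = f_i/11:
  p = 1/11 = 0.090909: log2(p) = -3.459432, -p*log2(p) = 0.314494
  p = 5/11 = 0.454545: log2(p) = -1.137504, -p*log2(p) = 0.517047
  p = 1/11 = 0.090909: log2(p) = -3.459432, -p*log2(p) = 0.314494
  p = 4/11 = 0.363636: log2(p) = -1.459432, -p*log2(p) = 0.530702
H = 0.314494 + 0.517047 + 0.314494 + 0.530702 = 1.676737

H = 1.6767 bits/symbol


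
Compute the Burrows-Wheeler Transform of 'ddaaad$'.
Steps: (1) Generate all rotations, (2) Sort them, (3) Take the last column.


Rotations (sorted):
  0: $ddaaad -> last char: d
  1: aaad$dd -> last char: d
  2: aad$dda -> last char: a
  3: ad$ddaa -> last char: a
  4: d$ddaaa -> last char: a
  5: daaad$d -> last char: d
  6: ddaaad$ -> last char: $


BWT = ddaaad$


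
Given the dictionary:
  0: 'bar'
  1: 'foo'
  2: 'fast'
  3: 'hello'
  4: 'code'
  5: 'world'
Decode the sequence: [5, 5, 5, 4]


Look up each index in the dictionary:
  5 -> 'world'
  5 -> 'world'
  5 -> 'world'
  4 -> 'code'

Decoded: "world world world code"


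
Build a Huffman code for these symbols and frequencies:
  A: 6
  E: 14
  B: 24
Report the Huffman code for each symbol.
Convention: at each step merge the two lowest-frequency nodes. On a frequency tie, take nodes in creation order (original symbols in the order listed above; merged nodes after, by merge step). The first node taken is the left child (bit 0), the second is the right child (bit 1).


Huffman tree construction:
Step 1: Merge A(6) + E(14) = 20
Step 2: Merge (A+E)(20) + B(24) = 44
Read each symbol's code off the tree from the root (left child = 0, right child = 1).

Codes:
  A: 00 (length 2)
  E: 01 (length 2)
  B: 1 (length 1)
Average code length: 64/44 = 1.4545 bits/symbol


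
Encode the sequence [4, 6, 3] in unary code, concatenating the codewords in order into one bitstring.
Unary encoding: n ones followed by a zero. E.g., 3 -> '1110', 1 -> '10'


Encode each number as n ones followed by a terminating 0:
  4 -> 11110 (5 bits)
  6 -> 1111110 (7 bits)
  3 -> 1110 (4 bits)
Total length = 5 + 7 + 4 = 16 bits.

Unary([4, 6, 3]) = 1111011111101110 (16 bits)


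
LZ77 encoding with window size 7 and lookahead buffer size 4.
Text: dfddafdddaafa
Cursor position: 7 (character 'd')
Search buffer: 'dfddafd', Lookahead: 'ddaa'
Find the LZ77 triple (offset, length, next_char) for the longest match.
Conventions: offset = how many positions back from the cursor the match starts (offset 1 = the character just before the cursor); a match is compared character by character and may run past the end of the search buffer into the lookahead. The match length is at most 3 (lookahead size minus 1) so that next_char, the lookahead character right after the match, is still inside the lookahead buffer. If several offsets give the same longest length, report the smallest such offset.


Try each offset into the search buffer:
  offset=1 (pos 6, char 'd'): match length 2
  offset=2 (pos 5, char 'f'): match length 0
  offset=3 (pos 4, char 'a'): match length 0
  offset=4 (pos 3, char 'd'): match length 1
  offset=5 (pos 2, char 'd'): match length 3
  offset=6 (pos 1, char 'f'): match length 0
  offset=7 (pos 0, char 'd'): match length 1
Longest match has length 3 at offset 5.
next_char = character at position 7 + 3 = 10 -> 'a'

Best match: offset=5, length=3 (matching 'dda' starting at position 2)
LZ77 triple: (5, 3, 'a')


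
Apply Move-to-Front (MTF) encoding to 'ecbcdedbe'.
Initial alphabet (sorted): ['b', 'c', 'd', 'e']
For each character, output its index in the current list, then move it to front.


MTF encoding:
'e': index 3 in ['b', 'c', 'd', 'e'] -> ['e', 'b', 'c', 'd']
'c': index 2 in ['e', 'b', 'c', 'd'] -> ['c', 'e', 'b', 'd']
'b': index 2 in ['c', 'e', 'b', 'd'] -> ['b', 'c', 'e', 'd']
'c': index 1 in ['b', 'c', 'e', 'd'] -> ['c', 'b', 'e', 'd']
'd': index 3 in ['c', 'b', 'e', 'd'] -> ['d', 'c', 'b', 'e']
'e': index 3 in ['d', 'c', 'b', 'e'] -> ['e', 'd', 'c', 'b']
'd': index 1 in ['e', 'd', 'c', 'b'] -> ['d', 'e', 'c', 'b']
'b': index 3 in ['d', 'e', 'c', 'b'] -> ['b', 'd', 'e', 'c']
'e': index 2 in ['b', 'd', 'e', 'c'] -> ['e', 'b', 'd', 'c']


Output: [3, 2, 2, 1, 3, 3, 1, 3, 2]


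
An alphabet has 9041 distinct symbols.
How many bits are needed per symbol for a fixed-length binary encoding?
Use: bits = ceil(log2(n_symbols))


log2(9041) = 13.1423
Bracket: 2^13 = 8192 < 9041 <= 2^14 = 16384
So ceil(log2(9041)) = 14

bits = ceil(log2(9041)) = ceil(13.1423) = 14 bits


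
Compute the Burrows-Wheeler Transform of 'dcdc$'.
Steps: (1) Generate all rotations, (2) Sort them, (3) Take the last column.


Rotations (sorted):
  0: $dcdc -> last char: c
  1: c$dcd -> last char: d
  2: cdc$d -> last char: d
  3: dc$dc -> last char: c
  4: dcdc$ -> last char: $


BWT = cddc$


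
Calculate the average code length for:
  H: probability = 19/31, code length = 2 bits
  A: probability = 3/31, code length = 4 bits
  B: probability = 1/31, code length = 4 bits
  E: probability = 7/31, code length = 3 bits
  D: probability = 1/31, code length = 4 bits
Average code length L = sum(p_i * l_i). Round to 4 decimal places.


Weighted contributions p_i * l_i:
  H: (19/31) * 2 = 38/31
  A: (3/31) * 4 = 12/31
  B: (1/31) * 4 = 4/31
  E: (7/31) * 3 = 21/31
  D: (1/31) * 4 = 4/31
Sum = (38 + 12 + 4 + 21 + 4)/31 = 79/31

L = 79/31 = 2.5484 bits/symbol


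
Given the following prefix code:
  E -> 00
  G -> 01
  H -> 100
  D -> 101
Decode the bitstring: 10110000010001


Decoding step by step:
Bits 101 -> D
Bits 100 -> H
Bits 00 -> E
Bits 01 -> G
Bits 00 -> E
Bits 01 -> G


Decoded message: DHEGEG


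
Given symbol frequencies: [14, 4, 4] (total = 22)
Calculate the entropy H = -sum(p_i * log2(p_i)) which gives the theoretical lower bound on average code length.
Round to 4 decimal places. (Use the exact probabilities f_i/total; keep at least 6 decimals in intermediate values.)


Per-symbol terms -p_i * log2(p_i) with p_i = f_i/22:
  p = 14/22 = 0.636364: log2(p) = -0.652077, -p*log2(p) = 0.414958
  p = 4/22 = 0.181818: log2(p) = -2.459432, -p*log2(p) = 0.447169
  p = 4/22 = 0.181818: log2(p) = -2.459432, -p*log2(p) = 0.447169
H = 0.414958 + 0.447169 + 0.447169 = 1.309296

H = 1.3093 bits/symbol


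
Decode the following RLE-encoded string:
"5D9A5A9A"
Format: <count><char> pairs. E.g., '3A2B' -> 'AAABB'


Expanding each <count><char> pair:
  5D -> 'DDDDD'
  9A -> 'AAAAAAAAA'
  5A -> 'AAAAA'
  9A -> 'AAAAAAAAA'

Decoded = DDDDDAAAAAAAAAAAAAAAAAAAAAAA


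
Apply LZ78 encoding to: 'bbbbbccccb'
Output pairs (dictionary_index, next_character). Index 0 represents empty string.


LZ78 encoding steps:
Dictionary: {0: ''}
Step 1: w='' (idx 0), next='b' -> output (0, 'b'), add 'b' as idx 1
Step 2: w='b' (idx 1), next='b' -> output (1, 'b'), add 'bb' as idx 2
Step 3: w='bb' (idx 2), next='c' -> output (2, 'c'), add 'bbc' as idx 3
Step 4: w='' (idx 0), next='c' -> output (0, 'c'), add 'c' as idx 4
Step 5: w='c' (idx 4), next='c' -> output (4, 'c'), add 'cc' as idx 5
Step 6: w='b' (idx 1), end of input -> output (1, '')


Encoded: [(0, 'b'), (1, 'b'), (2, 'c'), (0, 'c'), (4, 'c'), (1, '')]


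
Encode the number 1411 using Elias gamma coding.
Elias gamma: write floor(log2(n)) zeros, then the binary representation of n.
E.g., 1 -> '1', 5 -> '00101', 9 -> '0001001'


num_bits = floor(log2(1411)) + 1 = 11
leading_zeros = num_bits - 1 = 10
binary(1411) = 10110000011

Elias gamma(1411) = '0000000000' + '10110000011' = 000000000010110000011 (21 bits)


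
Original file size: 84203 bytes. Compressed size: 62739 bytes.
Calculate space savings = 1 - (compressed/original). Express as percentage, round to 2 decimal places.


ratio = compressed/original = 62739/84203 = 0.745092
savings = 1 - ratio = 1 - 0.745092 = 0.254908
as a percentage: 0.254908 * 100 = 25.49%

Space savings = 1 - 62739/84203 = 25.49%


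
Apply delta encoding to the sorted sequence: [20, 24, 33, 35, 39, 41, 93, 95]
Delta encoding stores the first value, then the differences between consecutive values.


First value: 20
Deltas:
  24 - 20 = 4
  33 - 24 = 9
  35 - 33 = 2
  39 - 35 = 4
  41 - 39 = 2
  93 - 41 = 52
  95 - 93 = 2


Delta encoded: [20, 4, 9, 2, 4, 2, 52, 2]


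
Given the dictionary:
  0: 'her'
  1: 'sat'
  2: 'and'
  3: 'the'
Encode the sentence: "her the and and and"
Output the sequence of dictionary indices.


Look up each word in the dictionary:
  'her' -> 0
  'the' -> 3
  'and' -> 2
  'and' -> 2
  'and' -> 2

Encoded: [0, 3, 2, 2, 2]


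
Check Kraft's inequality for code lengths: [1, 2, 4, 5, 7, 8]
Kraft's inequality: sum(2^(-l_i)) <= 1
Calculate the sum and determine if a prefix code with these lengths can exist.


Sum = 2^(-1) + 2^(-2) + 2^(-4) + 2^(-5) + 2^(-7) + 2^(-8)
    = 0.5 + 0.25 + 0.0625 + 0.03125 + 0.0078125 + 0.00390625
    = 219/256 = 0.85546875
Since 0.85546875 <= 1, Kraft's inequality IS satisfied.
A prefix code with these lengths CAN exist.

Kraft sum = 0.85546875. Satisfied.


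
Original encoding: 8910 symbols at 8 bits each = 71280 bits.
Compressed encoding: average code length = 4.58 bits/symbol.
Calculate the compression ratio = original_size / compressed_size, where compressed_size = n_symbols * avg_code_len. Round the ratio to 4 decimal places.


original_size = n_symbols * orig_bits = 8910 * 8 = 71280 bits
compressed_size = n_symbols * avg_code_len = 8910 * 4.58 = 40807.8 bits
ratio = original_size / compressed_size = 71280 / 40807.8 = 1.7467

Compression ratio = 1.7467


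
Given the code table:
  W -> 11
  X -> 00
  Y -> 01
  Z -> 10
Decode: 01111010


Decoding:
01 -> Y
11 -> W
10 -> Z
10 -> Z


Result: YWZZ


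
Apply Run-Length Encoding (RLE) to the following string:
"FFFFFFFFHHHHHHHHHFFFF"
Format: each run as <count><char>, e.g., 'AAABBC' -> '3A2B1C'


Scanning runs left to right:
  i=0: run of 'F' x 8 -> '8F'
  i=8: run of 'H' x 9 -> '9H'
  i=17: run of 'F' x 4 -> '4F'

RLE = 8F9H4F


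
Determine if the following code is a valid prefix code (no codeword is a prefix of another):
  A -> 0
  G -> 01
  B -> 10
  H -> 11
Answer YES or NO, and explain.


Checking each pair (does one codeword prefix another?):
  A='0' vs G='01': prefix -- VIOLATION

NO -- this is NOT a valid prefix code. A (0) is a prefix of G (01).


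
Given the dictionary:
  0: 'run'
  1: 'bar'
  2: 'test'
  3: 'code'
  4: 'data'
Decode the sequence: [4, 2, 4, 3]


Look up each index in the dictionary:
  4 -> 'data'
  2 -> 'test'
  4 -> 'data'
  3 -> 'code'

Decoded: "data test data code"


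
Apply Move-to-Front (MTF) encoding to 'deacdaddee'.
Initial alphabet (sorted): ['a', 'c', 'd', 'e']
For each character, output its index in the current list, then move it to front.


MTF encoding:
'd': index 2 in ['a', 'c', 'd', 'e'] -> ['d', 'a', 'c', 'e']
'e': index 3 in ['d', 'a', 'c', 'e'] -> ['e', 'd', 'a', 'c']
'a': index 2 in ['e', 'd', 'a', 'c'] -> ['a', 'e', 'd', 'c']
'c': index 3 in ['a', 'e', 'd', 'c'] -> ['c', 'a', 'e', 'd']
'd': index 3 in ['c', 'a', 'e', 'd'] -> ['d', 'c', 'a', 'e']
'a': index 2 in ['d', 'c', 'a', 'e'] -> ['a', 'd', 'c', 'e']
'd': index 1 in ['a', 'd', 'c', 'e'] -> ['d', 'a', 'c', 'e']
'd': index 0 in ['d', 'a', 'c', 'e'] -> ['d', 'a', 'c', 'e']
'e': index 3 in ['d', 'a', 'c', 'e'] -> ['e', 'd', 'a', 'c']
'e': index 0 in ['e', 'd', 'a', 'c'] -> ['e', 'd', 'a', 'c']


Output: [2, 3, 2, 3, 3, 2, 1, 0, 3, 0]


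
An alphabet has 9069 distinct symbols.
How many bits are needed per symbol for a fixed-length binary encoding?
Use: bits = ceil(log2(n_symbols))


log2(9069) = 13.1467
Bracket: 2^13 = 8192 < 9069 <= 2^14 = 16384
So ceil(log2(9069)) = 14

bits = ceil(log2(9069)) = ceil(13.1467) = 14 bits


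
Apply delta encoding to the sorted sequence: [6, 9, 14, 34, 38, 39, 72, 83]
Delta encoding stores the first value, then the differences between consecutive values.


First value: 6
Deltas:
  9 - 6 = 3
  14 - 9 = 5
  34 - 14 = 20
  38 - 34 = 4
  39 - 38 = 1
  72 - 39 = 33
  83 - 72 = 11


Delta encoded: [6, 3, 5, 20, 4, 1, 33, 11]


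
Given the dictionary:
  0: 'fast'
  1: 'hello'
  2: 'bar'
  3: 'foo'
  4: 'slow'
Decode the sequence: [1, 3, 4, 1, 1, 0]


Look up each index in the dictionary:
  1 -> 'hello'
  3 -> 'foo'
  4 -> 'slow'
  1 -> 'hello'
  1 -> 'hello'
  0 -> 'fast'

Decoded: "hello foo slow hello hello fast"


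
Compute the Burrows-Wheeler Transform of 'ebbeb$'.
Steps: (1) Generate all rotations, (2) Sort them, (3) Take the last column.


Rotations (sorted):
  0: $ebbeb -> last char: b
  1: b$ebbe -> last char: e
  2: bbeb$e -> last char: e
  3: beb$eb -> last char: b
  4: eb$ebb -> last char: b
  5: ebbeb$ -> last char: $


BWT = beebb$


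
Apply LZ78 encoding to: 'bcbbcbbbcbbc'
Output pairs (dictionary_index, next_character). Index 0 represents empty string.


LZ78 encoding steps:
Dictionary: {0: ''}
Step 1: w='' (idx 0), next='b' -> output (0, 'b'), add 'b' as idx 1
Step 2: w='' (idx 0), next='c' -> output (0, 'c'), add 'c' as idx 2
Step 3: w='b' (idx 1), next='b' -> output (1, 'b'), add 'bb' as idx 3
Step 4: w='c' (idx 2), next='b' -> output (2, 'b'), add 'cb' as idx 4
Step 5: w='bb' (idx 3), next='c' -> output (3, 'c'), add 'bbc' as idx 5
Step 6: w='bbc' (idx 5), end of input -> output (5, '')


Encoded: [(0, 'b'), (0, 'c'), (1, 'b'), (2, 'b'), (3, 'c'), (5, '')]


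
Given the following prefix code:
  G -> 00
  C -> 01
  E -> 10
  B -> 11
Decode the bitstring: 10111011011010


Decoding step by step:
Bits 10 -> E
Bits 11 -> B
Bits 10 -> E
Bits 11 -> B
Bits 01 -> C
Bits 10 -> E
Bits 10 -> E


Decoded message: EBEBCEE


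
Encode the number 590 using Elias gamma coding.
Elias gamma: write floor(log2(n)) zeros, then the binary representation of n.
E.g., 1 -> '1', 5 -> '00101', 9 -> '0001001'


num_bits = floor(log2(590)) + 1 = 10
leading_zeros = num_bits - 1 = 9
binary(590) = 1001001110

Elias gamma(590) = '000000000' + '1001001110' = 0000000001001001110 (19 bits)


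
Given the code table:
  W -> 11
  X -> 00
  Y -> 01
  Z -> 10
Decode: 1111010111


Decoding:
11 -> W
11 -> W
01 -> Y
01 -> Y
11 -> W


Result: WWYYW


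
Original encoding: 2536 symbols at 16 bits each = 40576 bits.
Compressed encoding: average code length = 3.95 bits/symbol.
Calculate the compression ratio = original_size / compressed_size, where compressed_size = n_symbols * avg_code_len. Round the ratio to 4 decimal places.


original_size = n_symbols * orig_bits = 2536 * 16 = 40576 bits
compressed_size = n_symbols * avg_code_len = 2536 * 3.95 = 10017.2 bits
ratio = original_size / compressed_size = 40576 / 10017.2 = 4.0506

Compression ratio = 4.0506


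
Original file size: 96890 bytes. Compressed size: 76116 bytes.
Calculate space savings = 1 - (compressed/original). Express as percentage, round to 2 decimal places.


ratio = compressed/original = 76116/96890 = 0.785592
savings = 1 - ratio = 1 - 0.785592 = 0.214408
as a percentage: 0.214408 * 100 = 21.44%

Space savings = 1 - 76116/96890 = 21.44%


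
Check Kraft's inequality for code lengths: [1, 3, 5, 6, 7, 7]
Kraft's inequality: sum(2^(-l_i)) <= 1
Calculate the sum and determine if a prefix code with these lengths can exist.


Sum = 2^(-1) + 2^(-3) + 2^(-5) + 2^(-6) + 2^(-7) + 2^(-7)
    = 0.5 + 0.125 + 0.03125 + 0.015625 + 0.0078125 + 0.0078125
    = 88/128 = 0.6875
Since 0.6875 <= 1, Kraft's inequality IS satisfied.
A prefix code with these lengths CAN exist.

Kraft sum = 0.6875. Satisfied.


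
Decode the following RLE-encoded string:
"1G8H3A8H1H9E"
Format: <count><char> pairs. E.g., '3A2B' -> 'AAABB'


Expanding each <count><char> pair:
  1G -> 'G'
  8H -> 'HHHHHHHH'
  3A -> 'AAA'
  8H -> 'HHHHHHHH'
  1H -> 'H'
  9E -> 'EEEEEEEEE'

Decoded = GHHHHHHHHAAAHHHHHHHHHEEEEEEEEE


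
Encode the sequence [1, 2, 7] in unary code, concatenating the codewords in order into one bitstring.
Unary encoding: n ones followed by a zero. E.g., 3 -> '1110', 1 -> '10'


Encode each number as n ones followed by a terminating 0:
  1 -> 10 (2 bits)
  2 -> 110 (3 bits)
  7 -> 11111110 (8 bits)
Total length = 2 + 3 + 8 = 13 bits.

Unary([1, 2, 7]) = 1011011111110 (13 bits)


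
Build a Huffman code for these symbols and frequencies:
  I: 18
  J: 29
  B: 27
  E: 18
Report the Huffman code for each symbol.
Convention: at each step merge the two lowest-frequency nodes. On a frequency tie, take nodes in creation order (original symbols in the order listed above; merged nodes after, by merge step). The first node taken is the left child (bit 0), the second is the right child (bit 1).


Huffman tree construction:
Step 1: Merge I(18) + E(18) = 36
Step 2: Merge B(27) + J(29) = 56
Step 3: Merge (I+E)(36) + (B+J)(56) = 92
Read each symbol's code off the tree from the root (left child = 0, right child = 1).

Codes:
  I: 00 (length 2)
  J: 11 (length 2)
  B: 10 (length 2)
  E: 01 (length 2)
Average code length: 184/92 = 2.0000 bits/symbol


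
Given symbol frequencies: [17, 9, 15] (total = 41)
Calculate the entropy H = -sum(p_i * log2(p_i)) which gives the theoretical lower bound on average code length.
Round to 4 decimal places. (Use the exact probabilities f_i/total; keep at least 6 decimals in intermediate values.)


Per-symbol terms -p_i * log2(p_i) with p_i = f_i/41:
  p = 17/41 = 0.414634: log2(p) = -1.270089, -p*log2(p) = 0.526622
  p = 9/41 = 0.219512: log2(p) = -2.187627, -p*log2(p) = 0.480211
  p = 15/41 = 0.365854: log2(p) = -1.450661, -p*log2(p) = 0.530730
H = 0.526622 + 0.480211 + 0.530730 = 1.537563

H = 1.5376 bits/symbol


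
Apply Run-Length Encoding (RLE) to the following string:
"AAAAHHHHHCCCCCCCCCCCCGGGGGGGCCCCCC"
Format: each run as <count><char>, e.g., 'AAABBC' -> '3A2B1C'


Scanning runs left to right:
  i=0: run of 'A' x 4 -> '4A'
  i=4: run of 'H' x 5 -> '5H'
  i=9: run of 'C' x 12 -> '12C'
  i=21: run of 'G' x 7 -> '7G'
  i=28: run of 'C' x 6 -> '6C'

RLE = 4A5H12C7G6C


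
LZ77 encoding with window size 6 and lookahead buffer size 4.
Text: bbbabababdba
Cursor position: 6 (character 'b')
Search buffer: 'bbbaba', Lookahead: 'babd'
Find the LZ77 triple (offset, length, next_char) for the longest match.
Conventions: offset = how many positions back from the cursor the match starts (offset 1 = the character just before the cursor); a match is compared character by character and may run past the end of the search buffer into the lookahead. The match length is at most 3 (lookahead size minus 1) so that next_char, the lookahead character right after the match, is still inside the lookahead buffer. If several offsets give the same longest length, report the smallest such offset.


Try each offset into the search buffer:
  offset=1 (pos 5, char 'a'): match length 0
  offset=2 (pos 4, char 'b'): match length 3
  offset=3 (pos 3, char 'a'): match length 0
  offset=4 (pos 2, char 'b'): match length 3
  offset=5 (pos 1, char 'b'): match length 1
  offset=6 (pos 0, char 'b'): match length 1
Longest match has length 3, found at offsets 2, 4; take the smallest, offset 2.
next_char = character at position 6 + 3 = 9 -> 'd'

Best match: offset=2, length=3 (matching 'bab' starting at position 4)
LZ77 triple: (2, 3, 'd')


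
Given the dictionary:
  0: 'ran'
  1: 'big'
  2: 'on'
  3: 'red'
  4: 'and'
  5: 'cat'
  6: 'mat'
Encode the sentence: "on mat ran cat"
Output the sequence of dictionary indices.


Look up each word in the dictionary:
  'on' -> 2
  'mat' -> 6
  'ran' -> 0
  'cat' -> 5

Encoded: [2, 6, 0, 5]


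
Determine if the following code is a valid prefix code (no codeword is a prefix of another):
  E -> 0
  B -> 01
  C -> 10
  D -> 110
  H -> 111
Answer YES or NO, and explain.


Checking each pair (does one codeword prefix another?):
  E='0' vs B='01': prefix -- VIOLATION

NO -- this is NOT a valid prefix code. E (0) is a prefix of B (01).


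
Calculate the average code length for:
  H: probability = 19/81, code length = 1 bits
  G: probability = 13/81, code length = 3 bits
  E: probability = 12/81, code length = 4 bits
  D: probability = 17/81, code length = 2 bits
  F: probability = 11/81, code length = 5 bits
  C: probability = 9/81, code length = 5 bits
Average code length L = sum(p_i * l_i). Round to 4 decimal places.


Weighted contributions p_i * l_i:
  H: (19/81) * 1 = 19/81
  G: (13/81) * 3 = 39/81
  E: (12/81) * 4 = 48/81
  D: (17/81) * 2 = 34/81
  F: (11/81) * 5 = 55/81
  C: (9/81) * 5 = 45/81
Sum = (19 + 39 + 48 + 34 + 55 + 45)/81 = 240/81

L = 240/81 = 2.9630 bits/symbol


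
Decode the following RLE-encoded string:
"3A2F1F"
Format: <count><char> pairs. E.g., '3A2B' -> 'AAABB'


Expanding each <count><char> pair:
  3A -> 'AAA'
  2F -> 'FF'
  1F -> 'F'

Decoded = AAAFFF


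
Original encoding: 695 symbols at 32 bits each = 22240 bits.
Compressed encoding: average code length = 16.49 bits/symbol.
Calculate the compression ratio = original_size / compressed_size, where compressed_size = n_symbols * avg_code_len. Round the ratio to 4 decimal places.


original_size = n_symbols * orig_bits = 695 * 32 = 22240 bits
compressed_size = n_symbols * avg_code_len = 695 * 16.49 = 11460.55 bits
ratio = original_size / compressed_size = 22240 / 11460.55 = 1.9406

Compression ratio = 1.9406


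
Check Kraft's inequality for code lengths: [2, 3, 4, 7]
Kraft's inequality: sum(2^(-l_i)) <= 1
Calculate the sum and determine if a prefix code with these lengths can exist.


Sum = 2^(-2) + 2^(-3) + 2^(-4) + 2^(-7)
    = 0.25 + 0.125 + 0.0625 + 0.0078125
    = 57/128 = 0.4453125
Since 0.4453125 <= 1, Kraft's inequality IS satisfied.
A prefix code with these lengths CAN exist.

Kraft sum = 0.4453125. Satisfied.


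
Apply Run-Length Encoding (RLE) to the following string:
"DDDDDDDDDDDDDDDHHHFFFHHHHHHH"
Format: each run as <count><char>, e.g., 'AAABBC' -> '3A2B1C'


Scanning runs left to right:
  i=0: run of 'D' x 15 -> '15D'
  i=15: run of 'H' x 3 -> '3H'
  i=18: run of 'F' x 3 -> '3F'
  i=21: run of 'H' x 7 -> '7H'

RLE = 15D3H3F7H
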